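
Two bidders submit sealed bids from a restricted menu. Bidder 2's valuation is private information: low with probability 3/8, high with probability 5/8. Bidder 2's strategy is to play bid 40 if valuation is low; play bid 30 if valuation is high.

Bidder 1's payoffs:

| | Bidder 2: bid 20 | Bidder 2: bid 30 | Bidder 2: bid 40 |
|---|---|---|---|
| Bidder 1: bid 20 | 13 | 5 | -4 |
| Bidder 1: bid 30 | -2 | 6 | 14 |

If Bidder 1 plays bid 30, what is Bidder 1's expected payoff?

9

E[bid 30] = 3/8·14 + 5/8·6 = 21/4 + 15/4 = 9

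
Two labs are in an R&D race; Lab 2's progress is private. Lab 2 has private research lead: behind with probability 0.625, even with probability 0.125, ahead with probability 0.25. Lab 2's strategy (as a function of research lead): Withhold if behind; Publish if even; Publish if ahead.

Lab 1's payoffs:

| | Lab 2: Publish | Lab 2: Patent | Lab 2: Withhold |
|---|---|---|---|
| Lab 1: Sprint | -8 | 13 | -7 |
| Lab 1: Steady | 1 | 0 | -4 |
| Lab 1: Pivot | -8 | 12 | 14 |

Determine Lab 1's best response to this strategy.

E[Sprint] = 0.625·(-7) + 0.125·(-8) + 0.25·(-8) = -7.375
E[Steady] = 0.625·(-4) + 0.125·(1) + 0.25·(1) = -2.125
E[Pivot] = 0.625·(14) + 0.125·(-8) + 0.25·(-8) = 5.75
Best response: Pivot (5.75 is the largest).

Pivot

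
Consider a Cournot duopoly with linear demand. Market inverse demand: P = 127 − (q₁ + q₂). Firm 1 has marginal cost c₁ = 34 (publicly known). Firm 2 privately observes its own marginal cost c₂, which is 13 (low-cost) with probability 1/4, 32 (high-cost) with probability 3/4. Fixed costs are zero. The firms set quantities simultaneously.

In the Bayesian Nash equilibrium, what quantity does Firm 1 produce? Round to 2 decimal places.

28.75

Type-c best response for Firm 2: q₂(c) = (127 − c)/2 − q₁/2.
Firm 1 maximizes expected profit; its first-order condition is 127 − 2q₁ − E[q₂] − 34 = 0.
Substituting E[q₂] and solving: E[c₂] = 27.25, so q₁ = (127 − 2·34 + 27.25)/3 = 28.75.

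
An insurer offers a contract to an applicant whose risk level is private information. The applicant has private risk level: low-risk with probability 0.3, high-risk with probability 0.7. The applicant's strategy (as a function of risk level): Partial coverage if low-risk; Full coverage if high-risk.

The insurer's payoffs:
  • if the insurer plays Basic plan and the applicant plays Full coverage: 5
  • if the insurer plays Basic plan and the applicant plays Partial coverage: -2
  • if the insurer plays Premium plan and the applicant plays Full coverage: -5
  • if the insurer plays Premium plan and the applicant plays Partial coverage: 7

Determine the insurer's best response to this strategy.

Basic plan

Compute the insurer's expected payoff for each action, taking the expectation over the applicant's type.
E[Basic plan] = 0.3·(-2) + 0.7·(5) = 2.9
E[Premium plan] = 0.3·(7) + 0.7·(-5) = -1.4
Best response: Basic plan (2.9 is the largest).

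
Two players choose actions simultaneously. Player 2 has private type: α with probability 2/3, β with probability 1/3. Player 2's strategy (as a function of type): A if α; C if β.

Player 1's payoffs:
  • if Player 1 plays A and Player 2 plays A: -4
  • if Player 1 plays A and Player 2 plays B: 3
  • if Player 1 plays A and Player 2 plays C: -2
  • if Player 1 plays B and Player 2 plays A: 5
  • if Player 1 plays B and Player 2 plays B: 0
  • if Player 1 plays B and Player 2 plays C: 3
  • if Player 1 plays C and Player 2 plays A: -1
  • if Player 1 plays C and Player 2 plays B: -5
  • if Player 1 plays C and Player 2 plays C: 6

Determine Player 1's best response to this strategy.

E[A] = 2/3·(-4) + 1/3·(-2) = -10/3
E[B] = 2/3·(5) + 1/3·(3) = 13/3
E[C] = 2/3·(-1) + 1/3·(6) = 4/3
Best response: B (13/3 is the largest).

B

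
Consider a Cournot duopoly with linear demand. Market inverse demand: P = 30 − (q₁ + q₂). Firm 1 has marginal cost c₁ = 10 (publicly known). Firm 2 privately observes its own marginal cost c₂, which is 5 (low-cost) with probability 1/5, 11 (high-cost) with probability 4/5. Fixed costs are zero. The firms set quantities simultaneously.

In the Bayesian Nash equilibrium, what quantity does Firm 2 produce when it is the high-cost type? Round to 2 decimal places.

Firm 2 with cost c maximizes (30 − (q₁+q₂) − c)·q₂, giving q₂(c) = (30 − c − q₁)/2.
E[c₂] = 1/5·5 + 4/5·11 = 9.8
Firm 1's FOC against E[q₂] yields q₁ = (30 − 2·10 + E[c₂])/3 = (30 − 20 + 9.8)/3 = 6.6.
q₂(high-cost) = (30 − 11 − 6.6)/2 = 6.2.

6.20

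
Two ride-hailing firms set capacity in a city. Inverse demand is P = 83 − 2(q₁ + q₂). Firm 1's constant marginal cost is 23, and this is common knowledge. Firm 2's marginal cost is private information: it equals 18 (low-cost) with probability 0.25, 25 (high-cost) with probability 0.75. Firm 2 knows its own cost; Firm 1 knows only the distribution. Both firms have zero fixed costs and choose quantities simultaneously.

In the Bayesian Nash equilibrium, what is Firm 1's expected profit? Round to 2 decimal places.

201.67

Type-c best response for Firm 2: q₂(c) = (83 − c)/4 − q₁/2.
Firm 1 maximizes expected profit; its first-order condition is 83 − 4q₁ − 2E[q₂] − 23 = 0.
Substituting E[q₂] and solving: E[c₂] = 23.25, so q₁ = (83 − 2·23 + 23.25)/6 = 10.0417.
E[P] = 83 − 2·(q₁ + E[q₂]) = 43.0833; Firm 1's expected profit = (E[P] − 23)·q₁ = (43.0833 − 23)·10.0417 = 201.67.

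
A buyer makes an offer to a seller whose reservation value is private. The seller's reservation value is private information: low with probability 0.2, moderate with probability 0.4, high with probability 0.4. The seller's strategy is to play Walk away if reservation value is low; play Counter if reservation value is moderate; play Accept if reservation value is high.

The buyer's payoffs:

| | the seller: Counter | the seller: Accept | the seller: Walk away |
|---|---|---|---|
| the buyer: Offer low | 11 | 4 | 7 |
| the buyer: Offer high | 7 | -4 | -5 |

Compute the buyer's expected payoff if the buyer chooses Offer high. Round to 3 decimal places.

0.200

E[Offer high] = 0.2·(-5) + 0.4·7 + 0.4·(-4) = (-1) + 2.8 + (-1.6) = 0.2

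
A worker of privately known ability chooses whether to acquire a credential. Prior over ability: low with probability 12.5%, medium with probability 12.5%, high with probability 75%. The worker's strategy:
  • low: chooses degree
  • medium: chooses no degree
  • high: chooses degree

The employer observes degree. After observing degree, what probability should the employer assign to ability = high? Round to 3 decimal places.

P(degree) = 0.125·1 + 0.125·0 + 0.75·1 = 0.875
P(high | degree) = (0.75·1) / 0.875 = 0.75 / 0.875 = 0.857143

0.857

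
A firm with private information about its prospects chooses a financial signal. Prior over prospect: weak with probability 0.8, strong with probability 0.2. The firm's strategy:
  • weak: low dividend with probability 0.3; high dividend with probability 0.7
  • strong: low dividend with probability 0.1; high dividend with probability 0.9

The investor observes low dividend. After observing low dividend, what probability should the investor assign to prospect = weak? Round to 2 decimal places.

Apply Bayes' rule using the sender's strategy as the likelihood.
P(low dividend) = 0.8·0.3 + 0.2·0.1 = 0.26
P(weak | low dividend) = (0.8·0.3) / 0.26 = 0.24 / 0.26 = 0.923077

0.92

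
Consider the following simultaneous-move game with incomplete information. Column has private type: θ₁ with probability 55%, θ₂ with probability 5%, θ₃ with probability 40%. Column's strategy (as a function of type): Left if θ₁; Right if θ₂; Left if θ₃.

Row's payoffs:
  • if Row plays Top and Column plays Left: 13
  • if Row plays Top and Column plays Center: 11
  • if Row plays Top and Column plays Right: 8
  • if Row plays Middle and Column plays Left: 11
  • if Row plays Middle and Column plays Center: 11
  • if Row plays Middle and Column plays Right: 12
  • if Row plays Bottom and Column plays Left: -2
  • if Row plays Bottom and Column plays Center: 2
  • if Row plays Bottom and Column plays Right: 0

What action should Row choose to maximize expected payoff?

Top

E[Top] = 0.55·(13) + 0.05·(8) + 0.4·(13) = 12.75
E[Middle] = 0.55·(11) + 0.05·(12) + 0.4·(11) = 11.05
E[Bottom] = 0.55·(-2) + 0.05·(0) + 0.4·(-2) = -1.9
Best response: Top (12.75 is the largest).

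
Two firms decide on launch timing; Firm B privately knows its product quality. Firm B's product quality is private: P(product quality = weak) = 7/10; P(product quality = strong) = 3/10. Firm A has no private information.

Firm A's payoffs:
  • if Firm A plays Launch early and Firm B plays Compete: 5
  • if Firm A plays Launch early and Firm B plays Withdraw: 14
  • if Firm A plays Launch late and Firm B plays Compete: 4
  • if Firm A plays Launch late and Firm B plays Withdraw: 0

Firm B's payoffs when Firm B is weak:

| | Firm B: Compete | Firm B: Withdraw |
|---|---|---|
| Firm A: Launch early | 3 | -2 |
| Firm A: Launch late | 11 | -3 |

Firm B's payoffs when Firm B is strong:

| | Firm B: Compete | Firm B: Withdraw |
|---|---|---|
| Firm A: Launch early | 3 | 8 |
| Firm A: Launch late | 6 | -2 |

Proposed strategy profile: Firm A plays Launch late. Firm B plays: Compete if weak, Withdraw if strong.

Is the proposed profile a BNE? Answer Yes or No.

Firm A plays Launch late: E[Launch late] = 7/10·(4) + 3/10·(0) = 14/5; E[Launch early] = 77/10. Not best-responding. ✗
Firm B (product quality weak), facing Launch late: Compete gives 11, Withdraw gives -3. Proposed Compete is best. ✓
Firm B (product quality strong), facing Launch late: Compete gives 6, Withdraw gives -2. Proposed Withdraw is not best — profitable deviation exists. ✗

No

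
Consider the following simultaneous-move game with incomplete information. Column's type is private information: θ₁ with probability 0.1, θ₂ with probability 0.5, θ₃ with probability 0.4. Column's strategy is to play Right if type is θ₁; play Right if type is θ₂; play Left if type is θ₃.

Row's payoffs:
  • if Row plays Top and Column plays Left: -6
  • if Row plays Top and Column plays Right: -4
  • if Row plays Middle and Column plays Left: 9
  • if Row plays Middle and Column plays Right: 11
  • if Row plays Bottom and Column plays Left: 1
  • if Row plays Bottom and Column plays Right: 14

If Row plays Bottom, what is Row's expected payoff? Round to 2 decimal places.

8.80

E[Bottom] = 0.1·14 + 0.5·14 + 0.4·1 = 1.4 + 7 + 0.4 = 8.8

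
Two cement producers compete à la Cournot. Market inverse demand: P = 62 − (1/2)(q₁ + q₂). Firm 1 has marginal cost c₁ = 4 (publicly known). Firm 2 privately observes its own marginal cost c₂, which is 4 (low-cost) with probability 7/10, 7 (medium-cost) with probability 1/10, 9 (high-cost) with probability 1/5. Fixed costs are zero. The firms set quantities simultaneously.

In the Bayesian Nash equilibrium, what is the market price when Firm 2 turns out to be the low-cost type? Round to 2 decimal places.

Firm 2 with cost c maximizes (62 − (1/2)(q₁+q₂) − c)·q₂, giving q₂(c) = (62 − c − (1/2)q₁).
E[c₂] = 7/10·4 + 1/10·7 + 1/5·9 = 5.3
Firm 1's FOC against E[q₂] yields q₁ = (62 − 2·4 + E[c₂])/(3/2) = (62 − 8 + 5.3)/(3/2) = 39.5333.
q₂(low-cost) = 38.2333, so P = 62 − (1/2)·(39.5333 + 38.2333) = 23.1167.

23.12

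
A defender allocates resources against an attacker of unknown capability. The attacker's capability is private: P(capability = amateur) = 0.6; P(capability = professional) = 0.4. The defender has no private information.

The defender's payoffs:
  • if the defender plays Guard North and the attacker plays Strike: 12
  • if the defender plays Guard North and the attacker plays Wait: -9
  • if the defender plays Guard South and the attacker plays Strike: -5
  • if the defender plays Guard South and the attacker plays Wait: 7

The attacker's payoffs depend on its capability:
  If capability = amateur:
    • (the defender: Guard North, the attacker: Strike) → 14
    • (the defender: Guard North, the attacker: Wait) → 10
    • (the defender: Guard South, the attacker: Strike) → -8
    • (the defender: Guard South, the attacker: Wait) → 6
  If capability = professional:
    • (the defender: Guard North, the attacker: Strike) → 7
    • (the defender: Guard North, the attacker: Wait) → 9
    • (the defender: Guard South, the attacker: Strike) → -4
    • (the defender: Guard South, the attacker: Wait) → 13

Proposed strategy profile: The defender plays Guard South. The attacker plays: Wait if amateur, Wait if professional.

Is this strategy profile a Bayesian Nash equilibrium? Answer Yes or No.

The defender plays Guard South: E[Guard South] = 0.6·(7) + 0.4·(7) = 7; E[Guard North] = -9. Best-responding. ✓
The attacker (capability amateur), facing Guard South: Strike gives -8, Wait gives 6. Proposed Wait is best. ✓
The attacker (capability professional), facing Guard South: Strike gives -4, Wait gives 13. Proposed Wait is best. ✓

Yes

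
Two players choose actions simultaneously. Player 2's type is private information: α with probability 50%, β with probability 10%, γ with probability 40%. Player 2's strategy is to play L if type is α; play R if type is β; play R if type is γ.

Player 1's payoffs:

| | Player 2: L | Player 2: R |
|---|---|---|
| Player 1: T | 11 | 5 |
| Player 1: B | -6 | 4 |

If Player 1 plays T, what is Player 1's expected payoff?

Take the expectation over Player 2's type, weighting each type's action by its prior probability.
E[T] = 0.5·11 + 0.1·5 + 0.4·5 = 5.5 + 0.5 + 2 = 8

8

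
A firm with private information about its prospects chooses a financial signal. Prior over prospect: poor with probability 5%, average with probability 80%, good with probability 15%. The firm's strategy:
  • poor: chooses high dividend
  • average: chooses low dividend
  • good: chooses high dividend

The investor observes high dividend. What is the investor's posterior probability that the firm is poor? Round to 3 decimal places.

0.250

Apply Bayes' rule using the sender's strategy as the likelihood.
P(high dividend) = 0.05·1 + 0.8·0 + 0.15·1 = 0.2
P(poor | high dividend) = (0.05·1) / 0.2 = 0.05 / 0.2 = 0.25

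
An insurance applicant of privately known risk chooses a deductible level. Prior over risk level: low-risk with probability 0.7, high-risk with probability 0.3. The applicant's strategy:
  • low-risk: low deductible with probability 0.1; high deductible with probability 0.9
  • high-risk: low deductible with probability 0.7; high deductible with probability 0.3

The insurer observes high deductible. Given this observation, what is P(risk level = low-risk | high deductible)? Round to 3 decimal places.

0.875

P(high deductible) = 0.7·0.9 + 0.3·0.3 = 0.72
P(low-risk | high deductible) = (0.7·0.9) / 0.72 = 0.63 / 0.72 = 0.875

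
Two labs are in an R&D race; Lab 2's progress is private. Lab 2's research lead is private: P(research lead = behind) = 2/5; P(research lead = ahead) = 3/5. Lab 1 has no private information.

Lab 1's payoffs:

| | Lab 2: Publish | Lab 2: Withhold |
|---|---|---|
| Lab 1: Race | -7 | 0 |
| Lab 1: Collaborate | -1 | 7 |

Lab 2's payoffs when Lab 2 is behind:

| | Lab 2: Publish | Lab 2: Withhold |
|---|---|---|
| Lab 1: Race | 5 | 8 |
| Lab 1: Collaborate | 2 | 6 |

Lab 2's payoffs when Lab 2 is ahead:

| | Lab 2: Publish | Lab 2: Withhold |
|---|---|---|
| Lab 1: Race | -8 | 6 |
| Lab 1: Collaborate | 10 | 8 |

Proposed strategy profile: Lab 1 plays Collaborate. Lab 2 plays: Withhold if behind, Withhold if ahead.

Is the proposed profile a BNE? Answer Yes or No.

A profile is a BNE iff every type of every player is best-responding given beliefs about the other side.
Lab 1 plays Collaborate: E[Collaborate] = 2/5·(7) + 3/5·(7) = 7; E[Race] = 0. Best-responding. ✓
Lab 2 (research lead behind), facing Collaborate: Publish gives 2, Withhold gives 6. Proposed Withhold is best. ✓
Lab 2 (research lead ahead), facing Collaborate: Publish gives 10, Withhold gives 8. Proposed Withhold is not best — profitable deviation exists. ✗

No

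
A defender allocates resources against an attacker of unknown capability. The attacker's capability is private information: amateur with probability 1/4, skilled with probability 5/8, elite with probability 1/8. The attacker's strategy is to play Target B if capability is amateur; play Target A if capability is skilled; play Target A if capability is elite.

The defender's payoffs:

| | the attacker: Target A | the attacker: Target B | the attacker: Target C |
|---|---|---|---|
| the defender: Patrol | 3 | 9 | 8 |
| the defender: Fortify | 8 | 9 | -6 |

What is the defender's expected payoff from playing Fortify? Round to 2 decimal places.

8.25

E[Fortify] = 1/4·9 + 5/8·8 + 1/8·8 = 9/4 + 5 + 1 = 33/4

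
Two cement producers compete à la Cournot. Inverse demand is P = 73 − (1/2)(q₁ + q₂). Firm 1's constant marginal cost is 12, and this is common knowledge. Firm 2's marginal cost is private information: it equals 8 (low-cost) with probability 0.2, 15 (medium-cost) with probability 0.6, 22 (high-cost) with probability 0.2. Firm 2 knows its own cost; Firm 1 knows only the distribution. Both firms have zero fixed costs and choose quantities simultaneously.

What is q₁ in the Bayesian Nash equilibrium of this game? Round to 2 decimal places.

42.67

Firm 2 with cost c maximizes (73 − (1/2)(q₁+q₂) − c)·q₂, giving q₂(c) = (73 − c − (1/2)q₁).
E[c₂] = 0.2·8 + 0.6·15 + 0.2·22 = 15
Firm 1's FOC against E[q₂] yields q₁ = (73 − 2·12 + E[c₂])/(3/2) = (73 − 24 + 15)/(3/2) = 42.6667.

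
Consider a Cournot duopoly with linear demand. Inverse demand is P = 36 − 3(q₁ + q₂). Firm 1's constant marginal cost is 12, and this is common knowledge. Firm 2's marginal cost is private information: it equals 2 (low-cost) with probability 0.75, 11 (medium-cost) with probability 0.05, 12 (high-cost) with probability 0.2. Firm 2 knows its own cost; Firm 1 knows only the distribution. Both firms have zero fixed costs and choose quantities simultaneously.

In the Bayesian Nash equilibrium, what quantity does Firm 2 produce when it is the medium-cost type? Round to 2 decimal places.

Each type of Firm 2 best-responds to q₁; Firm 1 best-responds to the expected q₂ over Firm 2's types.
Firm 2 with cost c maximizes (36 − 3(q₁+q₂) − c)·q₂, giving q₂(c) = (36 − c − 3q₁)/6.
E[c₂] = 0.75·2 + 0.05·11 + 0.2·12 = 4.45
Firm 1's FOC against E[q₂] yields q₁ = (36 − 2·12 + E[c₂])/9 = (36 − 24 + 4.45)/9 = 1.82778.
q₂(medium-cost) = (36 − 11 − 3·1.82778)/6 = 3.25278.

3.25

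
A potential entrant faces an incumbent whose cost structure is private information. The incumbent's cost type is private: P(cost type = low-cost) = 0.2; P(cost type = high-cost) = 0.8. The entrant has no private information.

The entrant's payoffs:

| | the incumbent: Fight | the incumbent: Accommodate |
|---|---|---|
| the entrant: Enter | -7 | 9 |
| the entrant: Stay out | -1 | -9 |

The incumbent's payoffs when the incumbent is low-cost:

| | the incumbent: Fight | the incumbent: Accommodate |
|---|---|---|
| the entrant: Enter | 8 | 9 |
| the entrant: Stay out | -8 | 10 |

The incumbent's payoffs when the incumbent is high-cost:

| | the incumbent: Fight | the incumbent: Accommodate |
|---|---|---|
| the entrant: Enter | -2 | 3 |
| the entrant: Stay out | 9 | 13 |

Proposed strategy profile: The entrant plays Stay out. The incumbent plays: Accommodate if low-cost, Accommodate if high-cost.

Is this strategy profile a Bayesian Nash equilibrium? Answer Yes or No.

No

The entrant plays Stay out: E[Stay out] = 0.2·(-9) + 0.8·(-9) = -9; E[Enter] = 9. Not best-responding. ✗
The incumbent (cost type low-cost), facing Stay out: Fight gives -8, Accommodate gives 10. Proposed Accommodate is best. ✓
The incumbent (cost type high-cost), facing Stay out: Fight gives 9, Accommodate gives 13. Proposed Accommodate is best. ✓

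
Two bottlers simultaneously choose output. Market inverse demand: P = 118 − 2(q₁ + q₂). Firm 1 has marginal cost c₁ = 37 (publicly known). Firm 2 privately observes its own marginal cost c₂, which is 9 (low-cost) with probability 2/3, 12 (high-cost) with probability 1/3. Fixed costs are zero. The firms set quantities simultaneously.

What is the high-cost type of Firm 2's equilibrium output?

Firm 2 with cost c maximizes (118 − 2(q₁+q₂) − c)·q₂, giving q₂(c) = (118 − c − 2q₁)/4.
E[c₂] = 2/3·9 + 1/3·12 = 10
Firm 1's FOC against E[q₂] yields q₁ = (118 − 2·37 + E[c₂])/6 = (118 − 74 + 10)/6 = 9.
q₂(high-cost) = (118 − 12 − 2·9)/4 = 22.

22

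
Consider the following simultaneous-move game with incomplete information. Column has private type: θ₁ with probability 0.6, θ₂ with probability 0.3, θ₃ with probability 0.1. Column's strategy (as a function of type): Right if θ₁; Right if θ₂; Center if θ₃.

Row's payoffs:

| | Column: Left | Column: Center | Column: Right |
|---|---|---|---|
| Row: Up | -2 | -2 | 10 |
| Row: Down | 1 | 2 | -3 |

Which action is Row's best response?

E[Up] = 0.6·(10) + 0.3·(10) + 0.1·(-2) = 8.8
E[Down] = 0.6·(-3) + 0.3·(-3) + 0.1·(2) = -2.5
Best response: Up (8.8 is the largest).

Up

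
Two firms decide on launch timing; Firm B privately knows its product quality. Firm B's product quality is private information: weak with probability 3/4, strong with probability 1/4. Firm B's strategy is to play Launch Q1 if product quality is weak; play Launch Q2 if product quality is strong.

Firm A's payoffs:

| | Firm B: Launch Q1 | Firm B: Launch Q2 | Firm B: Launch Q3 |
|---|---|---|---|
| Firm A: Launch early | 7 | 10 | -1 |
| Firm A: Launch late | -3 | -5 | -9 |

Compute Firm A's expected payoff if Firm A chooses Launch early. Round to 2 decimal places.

7.75

E[Launch early] = 3/4·7 + 1/4·10 = 21/4 + 5/2 = 31/4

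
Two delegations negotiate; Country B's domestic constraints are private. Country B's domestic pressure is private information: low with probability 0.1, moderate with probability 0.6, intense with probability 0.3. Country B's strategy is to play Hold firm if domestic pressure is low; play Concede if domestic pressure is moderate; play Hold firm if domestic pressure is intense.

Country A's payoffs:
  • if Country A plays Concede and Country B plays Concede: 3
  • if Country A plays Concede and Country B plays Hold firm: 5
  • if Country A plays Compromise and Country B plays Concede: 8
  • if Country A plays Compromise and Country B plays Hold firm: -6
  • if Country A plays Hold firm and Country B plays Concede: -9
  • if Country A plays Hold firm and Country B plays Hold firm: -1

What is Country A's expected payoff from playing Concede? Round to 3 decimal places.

3.800

E[Concede] = 0.1·5 + 0.6·3 + 0.3·5 = 0.5 + 1.8 + 1.5 = 3.8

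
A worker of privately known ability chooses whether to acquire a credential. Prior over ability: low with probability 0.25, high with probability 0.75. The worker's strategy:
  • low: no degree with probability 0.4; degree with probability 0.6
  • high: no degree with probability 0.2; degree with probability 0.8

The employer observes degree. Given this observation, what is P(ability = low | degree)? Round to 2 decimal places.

Apply Bayes' rule using the sender's strategy as the likelihood.
P(degree) = 0.25·0.6 + 0.75·0.8 = 0.75
P(low | degree) = (0.25·0.6) / 0.75 = 0.15 / 0.75 = 0.2

0.20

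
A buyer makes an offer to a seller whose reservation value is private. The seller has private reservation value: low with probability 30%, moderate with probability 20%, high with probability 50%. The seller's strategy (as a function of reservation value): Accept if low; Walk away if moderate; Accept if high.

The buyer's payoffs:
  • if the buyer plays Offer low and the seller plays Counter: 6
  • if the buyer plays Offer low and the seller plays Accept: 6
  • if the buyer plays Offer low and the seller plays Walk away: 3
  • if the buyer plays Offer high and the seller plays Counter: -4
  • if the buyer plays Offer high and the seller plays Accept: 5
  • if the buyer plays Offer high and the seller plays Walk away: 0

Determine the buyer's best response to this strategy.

E[Offer low] = 0.3·(6) + 0.2·(3) + 0.5·(6) = 5.4
E[Offer high] = 0.3·(5) + 0.2·(0) + 0.5·(5) = 4
Best response: Offer low (5.4 is the largest).

Offer low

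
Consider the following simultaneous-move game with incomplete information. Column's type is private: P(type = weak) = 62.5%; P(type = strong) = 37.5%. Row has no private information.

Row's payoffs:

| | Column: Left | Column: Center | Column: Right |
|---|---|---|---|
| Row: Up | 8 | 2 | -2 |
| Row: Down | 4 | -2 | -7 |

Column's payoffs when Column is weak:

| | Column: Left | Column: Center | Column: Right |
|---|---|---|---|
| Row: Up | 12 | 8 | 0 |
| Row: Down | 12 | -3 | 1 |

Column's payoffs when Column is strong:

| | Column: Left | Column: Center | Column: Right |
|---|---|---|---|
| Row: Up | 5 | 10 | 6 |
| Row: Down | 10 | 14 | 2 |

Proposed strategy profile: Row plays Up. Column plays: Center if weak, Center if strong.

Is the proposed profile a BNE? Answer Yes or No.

A profile is a BNE iff every type of every player is best-responding given beliefs about the other side.
Row plays Up: E[Up] = 0.625·(2) + 0.375·(2) = 2; E[Down] = -2. Best-responding. ✓
Column (type weak), facing Up: Left gives 12, Center gives 8, Right gives 0. Proposed Center is not best — profitable deviation exists. ✗
Column (type strong), facing Up: Left gives 5, Center gives 10, Right gives 6. Proposed Center is best. ✓

No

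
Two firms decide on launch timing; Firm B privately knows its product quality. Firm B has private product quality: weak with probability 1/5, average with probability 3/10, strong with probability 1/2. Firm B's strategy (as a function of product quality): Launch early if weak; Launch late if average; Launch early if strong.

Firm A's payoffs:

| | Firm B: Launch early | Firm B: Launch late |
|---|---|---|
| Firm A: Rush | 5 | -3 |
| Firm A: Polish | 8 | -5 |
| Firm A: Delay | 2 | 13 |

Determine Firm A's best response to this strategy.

Delay

E[Rush] = 1/5·(5) + 3/10·(-3) + 1/2·(5) = 13/5
E[Polish] = 1/5·(8) + 3/10·(-5) + 1/2·(8) = 41/10
E[Delay] = 1/5·(2) + 3/10·(13) + 1/2·(2) = 53/10
Best response: Delay (53/10 is the largest).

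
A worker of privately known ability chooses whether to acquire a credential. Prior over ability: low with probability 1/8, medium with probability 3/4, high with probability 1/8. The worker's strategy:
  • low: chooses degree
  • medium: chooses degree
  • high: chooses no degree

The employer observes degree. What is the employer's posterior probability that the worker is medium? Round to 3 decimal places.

Apply Bayes' rule using the sender's strategy as the likelihood.
P(degree) = (1/8)·1 + (3/4)·1 + (1/8)·0 = 7/8
P(medium | degree) = ((3/4)·1) / (7/8) = (3/4) / (7/8) = 6/7

0.857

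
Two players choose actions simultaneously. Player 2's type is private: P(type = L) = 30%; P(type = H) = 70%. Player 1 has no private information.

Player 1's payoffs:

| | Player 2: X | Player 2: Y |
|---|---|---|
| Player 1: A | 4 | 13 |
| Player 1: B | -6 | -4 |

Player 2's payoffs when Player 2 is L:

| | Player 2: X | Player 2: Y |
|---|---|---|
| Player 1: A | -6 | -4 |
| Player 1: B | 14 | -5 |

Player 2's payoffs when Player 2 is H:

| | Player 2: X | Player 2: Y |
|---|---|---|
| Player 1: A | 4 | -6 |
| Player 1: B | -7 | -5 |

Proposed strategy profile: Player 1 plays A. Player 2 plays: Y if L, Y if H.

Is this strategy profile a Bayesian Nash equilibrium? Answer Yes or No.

A profile is a BNE iff every type of every player is best-responding given beliefs about the other side.
Player 1 plays A: E[A] = 0.3·(13) + 0.7·(13) = 13; E[B] = -4. Best-responding. ✓
Player 2 (type L), facing A: X gives -6, Y gives -4. Proposed Y is best. ✓
Player 2 (type H), facing A: X gives 4, Y gives -6. Proposed Y is not best — profitable deviation exists. ✗

No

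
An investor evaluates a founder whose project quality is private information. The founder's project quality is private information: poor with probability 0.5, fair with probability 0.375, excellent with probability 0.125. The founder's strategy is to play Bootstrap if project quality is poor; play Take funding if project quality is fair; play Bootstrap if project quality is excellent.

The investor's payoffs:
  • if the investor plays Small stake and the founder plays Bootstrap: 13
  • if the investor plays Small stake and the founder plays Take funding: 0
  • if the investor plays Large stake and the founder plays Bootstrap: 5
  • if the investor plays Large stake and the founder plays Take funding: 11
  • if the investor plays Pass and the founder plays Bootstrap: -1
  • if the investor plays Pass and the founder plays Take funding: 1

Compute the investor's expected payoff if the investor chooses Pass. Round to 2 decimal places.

-0.25

Take the expectation over the founder's project quality, weighting each type's action by its prior probability.
E[Pass] = 0.5·(-1) + 0.375·1 + 0.125·(-1) = (-0.5) + 0.375 + (-0.125) = -0.25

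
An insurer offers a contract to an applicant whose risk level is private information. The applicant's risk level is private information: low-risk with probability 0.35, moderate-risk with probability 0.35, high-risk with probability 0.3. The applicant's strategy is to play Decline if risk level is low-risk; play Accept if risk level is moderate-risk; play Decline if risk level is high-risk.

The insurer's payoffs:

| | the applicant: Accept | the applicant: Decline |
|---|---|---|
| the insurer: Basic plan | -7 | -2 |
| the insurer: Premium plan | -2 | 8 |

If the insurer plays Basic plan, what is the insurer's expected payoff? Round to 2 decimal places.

E[Basic plan] = 0.35·(-2) + 0.35·(-7) + 0.3·(-2) = (-0.7) + (-2.45) + (-0.6) = -3.75

-3.75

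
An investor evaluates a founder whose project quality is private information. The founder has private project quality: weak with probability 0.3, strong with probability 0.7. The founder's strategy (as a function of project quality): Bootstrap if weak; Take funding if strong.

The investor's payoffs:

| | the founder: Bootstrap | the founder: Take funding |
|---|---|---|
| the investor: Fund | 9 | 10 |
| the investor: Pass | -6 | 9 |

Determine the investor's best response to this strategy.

Fund

E[Fund] = 0.3·(9) + 0.7·(10) = 9.7
E[Pass] = 0.3·(-6) + 0.7·(9) = 4.5
Best response: Fund (9.7 is the largest).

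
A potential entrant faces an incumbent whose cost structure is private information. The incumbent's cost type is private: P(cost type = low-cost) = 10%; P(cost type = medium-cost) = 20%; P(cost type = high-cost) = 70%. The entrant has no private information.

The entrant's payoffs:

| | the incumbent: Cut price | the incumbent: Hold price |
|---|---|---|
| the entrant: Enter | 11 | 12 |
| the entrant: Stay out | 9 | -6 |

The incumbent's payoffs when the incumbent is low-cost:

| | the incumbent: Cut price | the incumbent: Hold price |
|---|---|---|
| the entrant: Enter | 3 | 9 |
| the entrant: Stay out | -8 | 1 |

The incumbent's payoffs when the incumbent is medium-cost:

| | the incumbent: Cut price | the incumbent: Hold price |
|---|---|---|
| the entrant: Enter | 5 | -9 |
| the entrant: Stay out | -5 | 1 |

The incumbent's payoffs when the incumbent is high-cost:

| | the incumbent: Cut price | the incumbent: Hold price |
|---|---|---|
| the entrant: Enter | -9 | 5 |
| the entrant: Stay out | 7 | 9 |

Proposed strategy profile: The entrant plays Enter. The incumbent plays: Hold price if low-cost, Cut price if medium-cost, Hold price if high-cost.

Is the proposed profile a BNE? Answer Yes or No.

A profile is a BNE iff every type of every player is best-responding given beliefs about the other side.
The entrant plays Enter: E[Enter] = 0.1·(12) + 0.2·(11) + 0.7·(12) = 11.8; E[Stay out] = -3. Best-responding. ✓
The incumbent (cost type low-cost), facing Enter: Cut price gives 3, Hold price gives 9. Proposed Hold price is best. ✓
The incumbent (cost type medium-cost), facing Enter: Cut price gives 5, Hold price gives -9. Proposed Cut price is best. ✓
The incumbent (cost type high-cost), facing Enter: Cut price gives -9, Hold price gives 5. Proposed Hold price is best. ✓

Yes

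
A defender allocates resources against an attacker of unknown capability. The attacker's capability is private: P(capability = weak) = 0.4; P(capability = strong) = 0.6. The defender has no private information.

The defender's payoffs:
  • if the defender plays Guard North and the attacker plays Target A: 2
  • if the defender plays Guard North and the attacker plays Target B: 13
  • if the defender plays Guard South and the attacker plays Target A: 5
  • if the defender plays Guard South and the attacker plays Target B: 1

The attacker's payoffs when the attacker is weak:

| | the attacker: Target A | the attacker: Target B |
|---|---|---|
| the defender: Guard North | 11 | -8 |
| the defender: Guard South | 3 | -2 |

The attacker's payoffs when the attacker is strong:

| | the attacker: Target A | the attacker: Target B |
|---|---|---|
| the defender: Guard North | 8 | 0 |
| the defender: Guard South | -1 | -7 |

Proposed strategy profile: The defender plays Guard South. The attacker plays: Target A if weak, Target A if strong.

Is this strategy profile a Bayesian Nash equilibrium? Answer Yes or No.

Yes

The defender plays Guard South: E[Guard South] = 0.4·(5) + 0.6·(5) = 5; E[Guard North] = 2. Best-responding. ✓
The attacker (capability weak), facing Guard South: Target A gives 3, Target B gives -2. Proposed Target A is best. ✓
The attacker (capability strong), facing Guard South: Target A gives -1, Target B gives -7. Proposed Target A is best. ✓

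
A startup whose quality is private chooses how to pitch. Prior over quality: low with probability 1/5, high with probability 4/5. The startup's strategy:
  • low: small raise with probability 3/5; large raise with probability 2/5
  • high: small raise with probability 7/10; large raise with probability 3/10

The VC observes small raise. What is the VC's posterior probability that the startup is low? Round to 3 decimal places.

Apply Bayes' rule using the sender's strategy as the likelihood.
P(small raise) = (1/5)·(3/5) + (4/5)·(7/10) = 17/25
P(low | small raise) = ((1/5)·(3/5)) / (17/25) = (3/25) / (17/25) = 3/17

0.176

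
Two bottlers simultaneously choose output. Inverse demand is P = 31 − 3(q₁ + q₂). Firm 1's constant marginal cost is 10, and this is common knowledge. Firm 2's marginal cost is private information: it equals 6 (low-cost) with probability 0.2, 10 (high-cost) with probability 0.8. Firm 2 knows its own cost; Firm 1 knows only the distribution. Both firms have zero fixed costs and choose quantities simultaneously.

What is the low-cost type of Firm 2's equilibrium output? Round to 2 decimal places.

3.04

Firm 2 with cost c maximizes (31 − 3(q₁+q₂) − c)·q₂, giving q₂(c) = (31 − c − 3q₁)/6.
E[c₂] = 0.2·6 + 0.8·10 = 9.2
Firm 1's FOC against E[q₂] yields q₁ = (31 − 2·10 + E[c₂])/9 = (31 − 20 + 9.2)/9 = 2.24444.
q₂(low-cost) = (31 − 6 − 3·2.24444)/6 = 3.04444.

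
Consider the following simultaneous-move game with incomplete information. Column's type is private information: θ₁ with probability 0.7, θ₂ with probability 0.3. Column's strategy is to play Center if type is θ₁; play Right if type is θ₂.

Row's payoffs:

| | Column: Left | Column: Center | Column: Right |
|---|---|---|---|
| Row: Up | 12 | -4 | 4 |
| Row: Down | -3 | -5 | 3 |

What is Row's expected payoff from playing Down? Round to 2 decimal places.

E[Down] = 0.7·(-5) + 0.3·3 = (-3.5) + 0.9 = -2.6

-2.60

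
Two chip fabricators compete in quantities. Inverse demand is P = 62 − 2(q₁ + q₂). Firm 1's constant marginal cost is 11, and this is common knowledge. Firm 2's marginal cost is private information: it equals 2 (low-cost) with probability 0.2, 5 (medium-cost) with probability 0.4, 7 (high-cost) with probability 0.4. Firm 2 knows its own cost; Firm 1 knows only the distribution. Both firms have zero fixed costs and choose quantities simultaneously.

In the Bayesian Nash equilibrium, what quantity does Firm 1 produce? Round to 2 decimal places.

Type-c best response for Firm 2: q₂(c) = (62 − c)/4 − q₁/2.
Firm 1 maximizes expected profit; its first-order condition is 62 − 4q₁ − 2E[q₂] − 11 = 0.
Substituting E[q₂] and solving: E[c₂] = 5.2, so q₁ = (62 − 2·11 + 5.2)/6 = 7.53333.

7.53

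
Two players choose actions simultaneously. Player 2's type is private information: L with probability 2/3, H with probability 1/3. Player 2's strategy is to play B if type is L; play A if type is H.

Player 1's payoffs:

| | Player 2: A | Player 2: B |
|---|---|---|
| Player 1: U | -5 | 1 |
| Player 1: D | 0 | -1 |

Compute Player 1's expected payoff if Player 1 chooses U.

Take the expectation over Player 2's type, weighting each type's action by its prior probability.
E[U] = 2/3·1 + 1/3·(-5) = 2/3 + (-5/3) = -1

-1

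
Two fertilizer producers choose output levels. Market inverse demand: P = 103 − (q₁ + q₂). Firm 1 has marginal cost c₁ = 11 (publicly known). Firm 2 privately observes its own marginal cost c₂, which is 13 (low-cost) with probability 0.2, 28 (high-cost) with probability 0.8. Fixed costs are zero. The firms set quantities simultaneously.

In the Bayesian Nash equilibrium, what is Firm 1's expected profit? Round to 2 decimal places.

1248.44

Firm 2 with cost c maximizes (103 − (q₁+q₂) − c)·q₂, giving q₂(c) = (103 − c − q₁)/2.
E[c₂] = 0.2·13 + 0.8·28 = 25
Firm 1's FOC against E[q₂] yields q₁ = (103 − 2·11 + E[c₂])/3 = (103 − 22 + 25)/3 = 35.3333.
E[P] = 103 − (q₁ + E[q₂]) = 46.3333; Firm 1's expected profit = (E[P] − 11)·q₁ = (46.3333 − 11)·35.3333 = 1248.44.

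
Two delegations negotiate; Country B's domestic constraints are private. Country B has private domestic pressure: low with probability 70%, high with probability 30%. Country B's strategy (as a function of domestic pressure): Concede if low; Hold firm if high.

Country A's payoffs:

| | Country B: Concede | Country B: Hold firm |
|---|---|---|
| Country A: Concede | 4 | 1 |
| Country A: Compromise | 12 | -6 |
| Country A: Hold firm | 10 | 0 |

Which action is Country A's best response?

Hold firm

E[Concede] = 0.7·(4) + 0.3·(1) = 3.1
E[Compromise] = 0.7·(12) + 0.3·(-6) = 6.6
E[Hold firm] = 0.7·(10) + 0.3·(0) = 7
Best response: Hold firm (7 is the largest).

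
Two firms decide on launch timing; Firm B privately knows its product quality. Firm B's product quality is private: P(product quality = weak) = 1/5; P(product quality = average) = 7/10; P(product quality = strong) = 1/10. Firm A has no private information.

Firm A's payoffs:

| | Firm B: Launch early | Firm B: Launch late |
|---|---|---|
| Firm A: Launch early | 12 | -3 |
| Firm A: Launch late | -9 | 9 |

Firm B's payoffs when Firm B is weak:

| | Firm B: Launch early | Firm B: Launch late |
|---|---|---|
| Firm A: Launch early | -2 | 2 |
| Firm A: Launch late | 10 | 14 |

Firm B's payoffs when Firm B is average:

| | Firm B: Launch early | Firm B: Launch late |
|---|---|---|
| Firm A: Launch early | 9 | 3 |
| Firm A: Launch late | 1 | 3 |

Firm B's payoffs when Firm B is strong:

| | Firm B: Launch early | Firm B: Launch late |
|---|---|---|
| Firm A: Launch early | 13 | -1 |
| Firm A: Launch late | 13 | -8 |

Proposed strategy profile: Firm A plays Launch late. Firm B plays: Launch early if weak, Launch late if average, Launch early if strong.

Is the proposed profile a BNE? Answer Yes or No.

Firm A plays Launch late: E[Launch late] = 1/5·(-9) + 7/10·(9) + 1/10·(-9) = 18/5; E[Launch early] = 3/2. Best-responding. ✓
Firm B (product quality weak), facing Launch late: Launch early gives 10, Launch late gives 14. Proposed Launch early is not best — profitable deviation exists. ✗
Firm B (product quality average), facing Launch late: Launch early gives 1, Launch late gives 3. Proposed Launch late is best. ✓
Firm B (product quality strong), facing Launch late: Launch early gives 13, Launch late gives -8. Proposed Launch early is best. ✓

No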